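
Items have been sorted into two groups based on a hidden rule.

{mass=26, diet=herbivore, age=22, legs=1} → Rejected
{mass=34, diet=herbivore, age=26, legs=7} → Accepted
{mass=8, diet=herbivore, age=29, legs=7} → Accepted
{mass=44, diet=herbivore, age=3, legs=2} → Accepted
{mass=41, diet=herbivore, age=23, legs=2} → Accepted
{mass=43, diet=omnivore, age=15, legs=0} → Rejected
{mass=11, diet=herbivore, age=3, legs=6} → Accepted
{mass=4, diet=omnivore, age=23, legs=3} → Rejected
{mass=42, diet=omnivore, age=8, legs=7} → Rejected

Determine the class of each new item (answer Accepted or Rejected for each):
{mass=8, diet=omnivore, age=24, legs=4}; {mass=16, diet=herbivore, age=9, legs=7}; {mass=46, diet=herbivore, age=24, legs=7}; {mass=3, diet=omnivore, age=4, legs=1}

The simplest hypothesis consistent with all the labels is: diet is herbivore AND legs ≥ 2.
Rejected: {mass=8, diet=omnivore, age=24, legs=4}, since diet is omnivore, legs = 4. Accepted: {mass=16, diet=herbivore, age=9, legs=7}, since diet is herbivore, legs = 7. Accepted: {mass=46, diet=herbivore, age=24, legs=7}, since diet is herbivore, legs = 7. Rejected: {mass=3, diet=omnivore, age=4, legs=1}, since diet is omnivore, legs = 1.

Rejected, Accepted, Accepted, Rejected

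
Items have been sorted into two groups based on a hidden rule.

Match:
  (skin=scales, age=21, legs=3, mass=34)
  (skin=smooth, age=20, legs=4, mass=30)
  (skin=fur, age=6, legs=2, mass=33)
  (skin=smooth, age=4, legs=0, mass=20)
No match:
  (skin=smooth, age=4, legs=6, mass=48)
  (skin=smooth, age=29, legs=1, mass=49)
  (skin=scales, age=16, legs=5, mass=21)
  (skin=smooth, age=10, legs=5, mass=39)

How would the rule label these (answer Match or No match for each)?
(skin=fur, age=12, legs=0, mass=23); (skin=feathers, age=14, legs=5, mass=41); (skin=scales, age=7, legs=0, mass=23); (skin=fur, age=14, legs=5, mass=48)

Match, No match, Match, No match

'Match' ⟺ legs ≤ 4 AND age ≤ 21.
(skin=fur, age=12, legs=0, mass=23) → legs = 0, age = 12 → Match. (skin=feathers, age=14, legs=5, mass=41) → legs = 5, age = 14 → No match. (skin=scales, age=7, legs=0, mass=23) → legs = 0, age = 7 → Match. (skin=fur, age=14, legs=5, mass=48) → legs = 5, age = 14 → No match.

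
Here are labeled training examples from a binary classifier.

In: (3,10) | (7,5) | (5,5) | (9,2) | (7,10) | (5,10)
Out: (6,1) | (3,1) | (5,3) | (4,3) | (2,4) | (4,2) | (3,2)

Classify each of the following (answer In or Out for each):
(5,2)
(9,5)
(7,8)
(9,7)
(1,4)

Out, In, In, In, Out

'In' ⟺ sum ≥ 10.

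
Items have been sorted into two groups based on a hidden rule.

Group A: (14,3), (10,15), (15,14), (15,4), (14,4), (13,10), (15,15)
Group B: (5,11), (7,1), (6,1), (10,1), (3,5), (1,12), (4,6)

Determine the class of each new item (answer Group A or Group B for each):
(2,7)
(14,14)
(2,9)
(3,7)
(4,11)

Every 'Group A' example satisfies: sum ≥ 17. None of the 'Group B' examples do.
(2,7) — 2+7 = 9, hence Group B. (14,14) — 14+14 = 28, hence Group A. (2,9) — 2+9 = 11, hence Group B. (3,7) — 3+7 = 10, hence Group B. (4,11) — 4+11 = 15, hence Group B.

Group B, Group A, Group B, Group B, Group B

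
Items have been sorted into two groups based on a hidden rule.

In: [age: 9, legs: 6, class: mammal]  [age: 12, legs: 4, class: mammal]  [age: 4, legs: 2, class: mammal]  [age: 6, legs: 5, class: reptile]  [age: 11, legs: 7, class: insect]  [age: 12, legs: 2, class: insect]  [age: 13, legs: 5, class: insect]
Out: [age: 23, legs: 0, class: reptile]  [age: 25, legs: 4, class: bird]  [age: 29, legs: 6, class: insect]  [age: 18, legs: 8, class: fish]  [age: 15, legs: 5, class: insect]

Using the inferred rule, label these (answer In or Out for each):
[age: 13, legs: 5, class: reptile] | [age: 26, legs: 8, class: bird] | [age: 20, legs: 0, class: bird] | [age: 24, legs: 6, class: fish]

In, Out, Out, Out

All 'In' examples share one property — age ≤ 13 — and every 'Out' example lacks it.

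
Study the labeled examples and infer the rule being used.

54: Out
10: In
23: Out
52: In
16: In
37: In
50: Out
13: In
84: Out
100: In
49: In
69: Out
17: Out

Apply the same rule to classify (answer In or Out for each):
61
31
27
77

In, In, Out, Out

The classifier is using: ≡ 1 (mod 3).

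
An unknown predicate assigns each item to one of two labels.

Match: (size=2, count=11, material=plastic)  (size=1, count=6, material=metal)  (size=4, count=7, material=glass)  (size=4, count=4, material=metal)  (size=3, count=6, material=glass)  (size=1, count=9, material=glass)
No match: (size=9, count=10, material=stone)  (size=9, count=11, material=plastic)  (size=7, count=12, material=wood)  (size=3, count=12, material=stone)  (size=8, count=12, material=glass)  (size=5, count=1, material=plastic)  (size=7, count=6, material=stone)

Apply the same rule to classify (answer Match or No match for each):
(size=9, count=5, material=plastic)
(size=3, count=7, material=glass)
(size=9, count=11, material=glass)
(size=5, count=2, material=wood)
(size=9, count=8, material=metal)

No match, Match, No match, No match, No match

The rule appears to be: size ≤ 4 AND count ≤ 11.
(size=9, count=5, material=plastic): No match (size = 9, count = 5). (size=3, count=7, material=glass): Match (size = 3, count = 7). (size=9, count=11, material=glass): No match (size = 9, count = 11). (size=5, count=2, material=wood): No match (size = 5, count = 2). (size=9, count=8, material=metal): No match (size = 9, count = 8).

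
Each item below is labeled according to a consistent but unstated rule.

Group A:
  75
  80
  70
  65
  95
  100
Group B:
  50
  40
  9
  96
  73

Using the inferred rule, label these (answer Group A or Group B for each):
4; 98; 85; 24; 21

Group B, Group B, Group A, Group B, Group B

One predicate separates the groups cleanly: multiple of 5 AND at least 65.
4: 4 = 5·0 + 4, 4 < 65, fails this test → Group B.
98: 98 = 5·19 + 3, 98 ≥ 65, fails this test → Group B.
85: 85 = 5·17, 85 ≥ 65, matches → Group A.
24: 24 = 5·4 + 4, 24 < 65, fails this test → Group B.
21: 21 = 5·4 + 1, 21 < 65, fails this test → Group B.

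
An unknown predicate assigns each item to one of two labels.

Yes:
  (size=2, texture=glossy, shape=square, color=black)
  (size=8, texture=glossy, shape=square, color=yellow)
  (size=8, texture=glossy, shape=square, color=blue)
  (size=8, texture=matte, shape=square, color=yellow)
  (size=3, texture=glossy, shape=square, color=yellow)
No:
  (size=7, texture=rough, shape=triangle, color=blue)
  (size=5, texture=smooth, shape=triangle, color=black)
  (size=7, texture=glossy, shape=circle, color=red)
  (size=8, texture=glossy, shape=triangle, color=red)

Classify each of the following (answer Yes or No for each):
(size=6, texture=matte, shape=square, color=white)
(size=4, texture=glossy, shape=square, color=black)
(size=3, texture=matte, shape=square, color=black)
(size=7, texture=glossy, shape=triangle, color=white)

Yes, Yes, Yes, No

Rule: shape is square. This holds for each 'Yes' example and fails for each 'No' one.
(size=6, texture=matte, shape=square, color=white) — shape is square, hence Yes. (size=4, texture=glossy, shape=square, color=black) — shape is square, hence Yes. (size=3, texture=matte, shape=square, color=black) — shape is square, hence Yes. (size=7, texture=glossy, shape=triangle, color=white) — shape is triangle, hence No.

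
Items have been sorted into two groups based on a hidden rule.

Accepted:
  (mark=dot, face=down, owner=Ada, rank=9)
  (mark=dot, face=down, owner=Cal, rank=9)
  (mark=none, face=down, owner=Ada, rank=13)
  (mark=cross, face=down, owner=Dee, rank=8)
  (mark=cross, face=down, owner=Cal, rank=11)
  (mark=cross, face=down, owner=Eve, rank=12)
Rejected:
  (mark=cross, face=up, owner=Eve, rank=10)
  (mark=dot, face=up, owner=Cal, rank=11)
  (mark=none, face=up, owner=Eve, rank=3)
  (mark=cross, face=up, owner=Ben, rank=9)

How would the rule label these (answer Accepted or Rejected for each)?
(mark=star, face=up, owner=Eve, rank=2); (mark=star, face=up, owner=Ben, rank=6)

Rejected, Rejected

The common property of the 'Accepted' items is: face is down. No 'Rejected' item has it.
(mark=star, face=up, owner=Eve, rank=2) → face is up → Rejected. (mark=star, face=up, owner=Ben, rank=6) → face is up → Rejected.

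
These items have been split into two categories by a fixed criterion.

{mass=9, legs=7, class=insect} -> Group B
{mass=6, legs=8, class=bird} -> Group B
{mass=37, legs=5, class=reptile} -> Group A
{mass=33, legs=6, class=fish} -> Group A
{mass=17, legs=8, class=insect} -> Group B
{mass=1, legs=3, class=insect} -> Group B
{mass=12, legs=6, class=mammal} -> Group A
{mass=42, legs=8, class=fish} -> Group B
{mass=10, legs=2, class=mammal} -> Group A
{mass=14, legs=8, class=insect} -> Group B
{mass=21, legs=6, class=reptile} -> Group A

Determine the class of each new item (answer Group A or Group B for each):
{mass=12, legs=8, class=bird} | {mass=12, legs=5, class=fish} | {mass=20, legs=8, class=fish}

The simplest hypothesis consistent with all the labels is: legs ≤ 6 AND mass ≥ 6.
{mass=12, legs=8, class=bird}: Group B (legs = 8, mass = 12).
{mass=12, legs=5, class=fish}: Group A (legs = 5, mass = 12).
{mass=20, legs=8, class=fish}: Group B (legs = 8, mass = 20).

Group B, Group A, Group B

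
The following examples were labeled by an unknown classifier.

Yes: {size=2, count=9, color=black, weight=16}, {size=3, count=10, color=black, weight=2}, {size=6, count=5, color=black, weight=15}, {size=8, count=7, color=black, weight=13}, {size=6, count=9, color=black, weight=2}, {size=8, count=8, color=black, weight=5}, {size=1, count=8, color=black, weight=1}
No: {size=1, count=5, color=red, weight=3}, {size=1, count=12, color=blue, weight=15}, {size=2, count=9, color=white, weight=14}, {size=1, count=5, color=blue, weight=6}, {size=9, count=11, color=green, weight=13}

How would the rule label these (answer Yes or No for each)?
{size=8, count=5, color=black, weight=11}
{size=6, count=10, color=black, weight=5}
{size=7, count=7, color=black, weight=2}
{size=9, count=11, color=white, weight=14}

The pattern is that an item is 'Yes' exactly when: color is black.

Yes, Yes, Yes, No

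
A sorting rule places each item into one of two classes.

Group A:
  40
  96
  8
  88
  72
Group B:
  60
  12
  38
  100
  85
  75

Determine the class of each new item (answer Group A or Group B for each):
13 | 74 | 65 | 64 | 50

Group B, Group B, Group B, Group A, Group B

The rule appears to be: multiple of 8.
13: 13 = 8·1 + 5 — lacks this property, so Group B.
74: 74 = 8·9 + 2 — lacks this property, so Group B.
65: 65 = 8·8 + 1 — lacks this property, so Group B.
64: 64 = 8·8 — matches, so Group A.
50: 50 = 8·6 + 2 — lacks this property, so Group B.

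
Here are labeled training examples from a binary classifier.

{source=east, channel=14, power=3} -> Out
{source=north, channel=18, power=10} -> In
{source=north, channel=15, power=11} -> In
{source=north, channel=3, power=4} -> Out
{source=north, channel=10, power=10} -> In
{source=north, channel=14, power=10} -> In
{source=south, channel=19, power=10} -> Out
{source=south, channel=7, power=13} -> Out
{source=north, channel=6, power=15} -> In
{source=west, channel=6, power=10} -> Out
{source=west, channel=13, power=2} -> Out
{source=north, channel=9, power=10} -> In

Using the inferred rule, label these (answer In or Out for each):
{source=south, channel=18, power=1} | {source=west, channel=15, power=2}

Out, Out

One predicate separates the groups cleanly: source is north AND power ≥ 10.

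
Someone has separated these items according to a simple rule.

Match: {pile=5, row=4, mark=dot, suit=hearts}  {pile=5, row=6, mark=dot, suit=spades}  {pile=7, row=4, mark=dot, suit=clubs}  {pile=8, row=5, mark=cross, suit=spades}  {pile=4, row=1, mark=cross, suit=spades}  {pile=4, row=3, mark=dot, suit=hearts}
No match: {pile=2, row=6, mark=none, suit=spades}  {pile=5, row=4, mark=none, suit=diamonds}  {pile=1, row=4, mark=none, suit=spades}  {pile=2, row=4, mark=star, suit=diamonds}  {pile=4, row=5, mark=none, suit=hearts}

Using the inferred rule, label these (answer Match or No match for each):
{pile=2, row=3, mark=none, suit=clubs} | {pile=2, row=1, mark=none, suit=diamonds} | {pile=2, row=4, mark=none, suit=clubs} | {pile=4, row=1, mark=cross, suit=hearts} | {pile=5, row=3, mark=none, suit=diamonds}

The distinguishing property — mark is dot OR mark is cross — holds for all the 'Match' cases and none of the 'No match' cases.
{pile=2, row=3, mark=none, suit=clubs}: No match (mark is none).
{pile=2, row=1, mark=none, suit=diamonds}: No match (mark is none).
{pile=2, row=4, mark=none, suit=clubs}: No match (mark is none).
{pile=4, row=1, mark=cross, suit=hearts}: Match (mark is cross).
{pile=5, row=3, mark=none, suit=diamonds}: No match (mark is none).

No match, No match, No match, Match, No match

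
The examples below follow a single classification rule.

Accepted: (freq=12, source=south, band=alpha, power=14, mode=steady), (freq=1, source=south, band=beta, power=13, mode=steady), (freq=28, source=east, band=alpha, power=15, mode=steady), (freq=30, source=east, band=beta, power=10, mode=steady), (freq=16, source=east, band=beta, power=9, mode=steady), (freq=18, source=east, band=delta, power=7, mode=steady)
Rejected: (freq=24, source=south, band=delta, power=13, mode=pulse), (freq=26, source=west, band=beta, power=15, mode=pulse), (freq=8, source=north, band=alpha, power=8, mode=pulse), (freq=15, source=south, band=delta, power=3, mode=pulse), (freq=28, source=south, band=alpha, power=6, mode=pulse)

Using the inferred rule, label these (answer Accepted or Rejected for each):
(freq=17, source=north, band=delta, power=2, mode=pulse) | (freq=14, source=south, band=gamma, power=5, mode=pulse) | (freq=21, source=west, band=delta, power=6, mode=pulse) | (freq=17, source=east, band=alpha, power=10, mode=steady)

Rejected, Rejected, Rejected, Accepted

The simplest hypothesis consistent with all the labels is: mode is steady.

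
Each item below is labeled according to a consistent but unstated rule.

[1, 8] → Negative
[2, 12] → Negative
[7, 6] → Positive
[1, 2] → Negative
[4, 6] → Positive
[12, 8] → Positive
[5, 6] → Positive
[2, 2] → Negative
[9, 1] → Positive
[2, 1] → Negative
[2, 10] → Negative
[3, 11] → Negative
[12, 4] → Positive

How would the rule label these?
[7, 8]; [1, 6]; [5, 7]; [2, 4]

Positive, Negative, Positive, Negative

One predicate separates the groups cleanly: first ≥ 4.
[7, 8] — first 7, hence Positive.
[1, 6] — first 1, hence Negative.
[5, 7] — first 5, hence Positive.
[2, 4] — first 2, hence Negative.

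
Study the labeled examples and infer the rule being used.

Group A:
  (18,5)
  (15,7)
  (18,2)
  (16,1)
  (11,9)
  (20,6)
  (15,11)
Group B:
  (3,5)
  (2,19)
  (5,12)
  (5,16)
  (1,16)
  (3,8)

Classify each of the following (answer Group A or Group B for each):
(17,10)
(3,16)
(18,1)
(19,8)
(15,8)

Group A, Group B, Group A, Group A, Group A

One predicate separates the groups cleanly: first > second.
(17,10): Group A (17 > 10). (3,16): Group B (3 < 16). (18,1): Group A (18 > 1). (19,8): Group A (19 > 8). (15,8): Group A (15 > 8).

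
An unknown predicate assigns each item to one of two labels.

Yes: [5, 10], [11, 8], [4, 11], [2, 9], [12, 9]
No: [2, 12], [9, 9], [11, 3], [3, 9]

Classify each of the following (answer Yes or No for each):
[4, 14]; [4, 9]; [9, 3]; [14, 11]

No, Yes, No, Yes

The simplest hypothesis consistent with all the labels is: sum is odd.
[4, 14]: No (4+14 = 18).
[4, 9]: Yes (4+9 = 13).
[9, 3]: No (9+3 = 12).
[14, 11]: Yes (14+11 = 25).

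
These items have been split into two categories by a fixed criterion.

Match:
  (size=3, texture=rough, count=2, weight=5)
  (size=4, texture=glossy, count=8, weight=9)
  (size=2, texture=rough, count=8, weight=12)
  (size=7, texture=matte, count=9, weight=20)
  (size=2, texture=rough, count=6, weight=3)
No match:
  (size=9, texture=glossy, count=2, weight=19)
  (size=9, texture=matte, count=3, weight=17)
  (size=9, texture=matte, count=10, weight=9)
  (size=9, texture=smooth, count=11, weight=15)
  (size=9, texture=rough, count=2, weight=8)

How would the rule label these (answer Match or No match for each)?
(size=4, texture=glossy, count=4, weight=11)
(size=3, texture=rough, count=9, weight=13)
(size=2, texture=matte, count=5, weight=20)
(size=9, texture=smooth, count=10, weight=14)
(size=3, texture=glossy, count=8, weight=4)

Match, Match, Match, No match, Match

The simplest hypothesis consistent with all the labels is: size ≤ 7.
(size=4, texture=glossy, count=4, weight=11) → size = 4 → Match.
(size=3, texture=rough, count=9, weight=13) → size = 3 → Match.
(size=2, texture=matte, count=5, weight=20) → size = 2 → Match.
(size=9, texture=smooth, count=10, weight=14) → size = 9 → No match.
(size=3, texture=glossy, count=8, weight=4) → size = 3 → Match.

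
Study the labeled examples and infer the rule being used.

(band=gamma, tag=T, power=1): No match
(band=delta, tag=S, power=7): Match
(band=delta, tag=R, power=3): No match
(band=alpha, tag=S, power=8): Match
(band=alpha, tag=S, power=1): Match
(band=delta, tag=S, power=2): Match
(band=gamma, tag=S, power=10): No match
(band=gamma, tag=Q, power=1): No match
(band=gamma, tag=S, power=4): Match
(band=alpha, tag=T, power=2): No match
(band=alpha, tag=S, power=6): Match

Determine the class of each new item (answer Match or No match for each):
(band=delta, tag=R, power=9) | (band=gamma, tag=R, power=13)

No match, No match

The distinguishing property — tag is S AND power ≤ 8 — holds for all the 'Match' cases and none of the 'No match' cases.
(band=delta, tag=R, power=9): No match (tag is R, power = 9).
(band=gamma, tag=R, power=13): No match (tag is R, power = 13).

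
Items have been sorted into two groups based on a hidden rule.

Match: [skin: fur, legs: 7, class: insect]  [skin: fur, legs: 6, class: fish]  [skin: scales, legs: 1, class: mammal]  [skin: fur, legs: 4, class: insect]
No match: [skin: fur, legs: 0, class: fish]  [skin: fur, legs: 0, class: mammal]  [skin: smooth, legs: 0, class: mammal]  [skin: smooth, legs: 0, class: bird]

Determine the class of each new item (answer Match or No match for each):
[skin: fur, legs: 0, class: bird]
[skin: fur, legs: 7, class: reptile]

No match, Match

The pattern is that an item is 'Match' exactly when: legs ≥ 1.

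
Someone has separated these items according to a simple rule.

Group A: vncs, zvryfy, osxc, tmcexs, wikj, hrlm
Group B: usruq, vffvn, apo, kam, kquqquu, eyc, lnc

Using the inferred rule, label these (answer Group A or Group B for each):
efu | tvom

Comparing the two groups points to one rule — even length.

Group B, Group A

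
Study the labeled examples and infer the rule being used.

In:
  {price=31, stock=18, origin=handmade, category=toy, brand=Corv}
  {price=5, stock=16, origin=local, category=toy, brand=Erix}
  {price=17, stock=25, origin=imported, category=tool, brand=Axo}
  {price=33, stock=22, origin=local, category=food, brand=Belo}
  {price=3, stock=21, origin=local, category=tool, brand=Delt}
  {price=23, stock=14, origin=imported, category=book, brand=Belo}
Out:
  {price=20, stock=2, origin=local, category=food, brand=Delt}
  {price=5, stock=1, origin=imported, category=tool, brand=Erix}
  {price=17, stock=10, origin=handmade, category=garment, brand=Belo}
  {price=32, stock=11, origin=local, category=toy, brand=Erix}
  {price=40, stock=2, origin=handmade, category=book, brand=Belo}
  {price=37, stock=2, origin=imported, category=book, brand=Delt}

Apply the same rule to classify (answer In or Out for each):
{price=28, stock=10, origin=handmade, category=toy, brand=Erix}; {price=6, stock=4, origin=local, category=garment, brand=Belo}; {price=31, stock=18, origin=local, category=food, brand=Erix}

A rule that fits every label: stock ≥ 14 — true of each 'In' example, false of each 'Out' one.
Out: {price=28, stock=10, origin=handmade, category=toy, brand=Erix}, since stock = 10.
Out: {price=6, stock=4, origin=local, category=garment, brand=Belo}, since stock = 4.
In: {price=31, stock=18, origin=local, category=food, brand=Erix}, since stock = 18.

Out, Out, In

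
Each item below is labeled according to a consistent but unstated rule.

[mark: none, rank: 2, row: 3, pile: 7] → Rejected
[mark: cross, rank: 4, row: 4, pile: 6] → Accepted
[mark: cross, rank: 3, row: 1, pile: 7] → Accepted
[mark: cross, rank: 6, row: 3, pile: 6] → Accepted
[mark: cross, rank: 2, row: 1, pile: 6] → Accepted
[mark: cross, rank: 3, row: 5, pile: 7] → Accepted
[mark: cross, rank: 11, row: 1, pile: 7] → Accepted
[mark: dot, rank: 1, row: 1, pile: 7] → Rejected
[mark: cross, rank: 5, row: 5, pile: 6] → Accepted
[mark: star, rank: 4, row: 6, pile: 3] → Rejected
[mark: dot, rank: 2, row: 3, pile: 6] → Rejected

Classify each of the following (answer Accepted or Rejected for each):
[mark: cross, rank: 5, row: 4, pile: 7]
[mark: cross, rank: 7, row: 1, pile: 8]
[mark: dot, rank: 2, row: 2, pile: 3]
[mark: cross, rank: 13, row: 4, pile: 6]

Checking candidate rules against both groups, what survives is: mark is cross.

Accepted, Accepted, Rejected, Accepted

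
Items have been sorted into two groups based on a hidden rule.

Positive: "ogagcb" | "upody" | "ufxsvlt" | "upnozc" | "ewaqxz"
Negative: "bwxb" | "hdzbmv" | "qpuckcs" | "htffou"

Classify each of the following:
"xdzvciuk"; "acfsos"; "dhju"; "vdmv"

The pattern is that an item is 'Positive' exactly when: starts with a vowel.
"xdzvciuk": starts with 'x' — fails the rule, so Negative.
"acfsos": starts with 'a' — fits, so Positive.
"dhju": starts with 'd' — fails the rule, so Negative.
"vdmv": starts with 'v' — fails the rule, so Negative.

Negative, Positive, Negative, Negative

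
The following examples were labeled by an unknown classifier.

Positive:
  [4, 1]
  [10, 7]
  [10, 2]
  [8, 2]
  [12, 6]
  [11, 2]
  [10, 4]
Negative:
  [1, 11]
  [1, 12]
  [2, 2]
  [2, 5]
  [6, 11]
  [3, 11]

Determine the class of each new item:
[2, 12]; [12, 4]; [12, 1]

Negative, Positive, Positive

Every 'Positive' example satisfies: first > second. None of the 'Negative' examples do.
[2, 12]: 2 < 12 — does not pass, so Negative.
[12, 4]: 12 > 4 — satisfies this, so Positive.
[12, 1]: 12 > 1 — satisfies this, so Positive.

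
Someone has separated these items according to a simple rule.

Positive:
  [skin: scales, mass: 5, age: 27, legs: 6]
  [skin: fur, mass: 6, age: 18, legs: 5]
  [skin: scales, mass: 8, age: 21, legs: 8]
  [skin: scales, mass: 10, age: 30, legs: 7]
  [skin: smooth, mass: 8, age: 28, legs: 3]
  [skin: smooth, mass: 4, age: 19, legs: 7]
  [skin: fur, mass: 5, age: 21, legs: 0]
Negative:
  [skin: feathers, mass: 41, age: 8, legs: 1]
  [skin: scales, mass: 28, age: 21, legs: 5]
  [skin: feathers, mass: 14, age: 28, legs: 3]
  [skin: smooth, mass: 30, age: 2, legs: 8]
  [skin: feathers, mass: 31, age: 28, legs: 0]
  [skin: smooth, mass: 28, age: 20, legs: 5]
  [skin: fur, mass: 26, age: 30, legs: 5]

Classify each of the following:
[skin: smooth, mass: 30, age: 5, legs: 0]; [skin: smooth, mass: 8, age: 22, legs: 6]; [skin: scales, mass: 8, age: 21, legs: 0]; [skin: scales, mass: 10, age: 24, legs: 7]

Negative, Positive, Positive, Positive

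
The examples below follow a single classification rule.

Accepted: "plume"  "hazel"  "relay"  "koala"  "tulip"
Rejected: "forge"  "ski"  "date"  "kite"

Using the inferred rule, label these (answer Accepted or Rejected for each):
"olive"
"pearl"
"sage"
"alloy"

The distinguishing property — contains 'l' — holds for all the 'Accepted' cases and none of the 'Rejected' cases.

Accepted, Accepted, Rejected, Accepted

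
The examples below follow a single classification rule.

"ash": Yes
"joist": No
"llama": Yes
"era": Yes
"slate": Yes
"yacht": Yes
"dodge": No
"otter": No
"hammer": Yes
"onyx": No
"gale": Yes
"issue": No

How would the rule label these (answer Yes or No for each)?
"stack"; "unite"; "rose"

The classifier is using: contains 'a'.
Yes: "stack", since has 'a'.
No: "unite", since no 'a'.
No: "rose", since no 'a'.

Yes, No, No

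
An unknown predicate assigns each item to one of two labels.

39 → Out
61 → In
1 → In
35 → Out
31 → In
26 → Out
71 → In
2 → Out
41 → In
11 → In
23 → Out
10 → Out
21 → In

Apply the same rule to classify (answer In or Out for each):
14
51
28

The classifier is using: ends in digit 1.
14 → last digit 4 → Out. 51 → last digit 1 → In. 28 → last digit 8 → Out.

Out, In, Out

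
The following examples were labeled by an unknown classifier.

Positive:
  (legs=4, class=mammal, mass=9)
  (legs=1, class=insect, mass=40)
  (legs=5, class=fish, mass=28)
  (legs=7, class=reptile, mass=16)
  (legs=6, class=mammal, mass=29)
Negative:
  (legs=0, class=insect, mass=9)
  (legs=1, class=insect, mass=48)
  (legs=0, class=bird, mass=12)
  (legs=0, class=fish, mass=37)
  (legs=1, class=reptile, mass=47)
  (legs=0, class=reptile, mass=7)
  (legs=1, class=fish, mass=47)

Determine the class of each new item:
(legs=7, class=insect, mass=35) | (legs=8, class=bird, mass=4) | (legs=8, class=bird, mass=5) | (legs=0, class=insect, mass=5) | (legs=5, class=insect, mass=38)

Every 'Positive' example satisfies: mass ≤ 40 AND legs ≥ 1. None of the 'Negative' examples do.
(legs=7, class=insect, mass=35) — mass = 35, legs = 7, hence Positive. (legs=8, class=bird, mass=4) — mass = 4, legs = 8, hence Positive. (legs=8, class=bird, mass=5) — mass = 5, legs = 8, hence Positive. (legs=0, class=insect, mass=5) — mass = 5, legs = 0, hence Negative. (legs=5, class=insect, mass=38) — mass = 38, legs = 5, hence Positive.

Positive, Positive, Positive, Negative, Positive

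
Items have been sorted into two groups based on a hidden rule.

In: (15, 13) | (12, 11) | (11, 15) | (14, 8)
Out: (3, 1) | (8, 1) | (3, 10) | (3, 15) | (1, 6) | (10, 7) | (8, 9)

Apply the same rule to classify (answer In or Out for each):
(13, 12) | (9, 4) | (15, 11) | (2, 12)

In, Out, In, Out

All 'In' examples share one property — sum ≥ 22 — and every 'Out' example lacks it.
(13, 12): 13+12 = 25 — has this property, so In. (9, 4): 9+4 = 13 — does not satisfy this, so Out. (15, 11): 15+11 = 26 — has this property, so In. (2, 12): 2+12 = 14 — does not satisfy this, so Out.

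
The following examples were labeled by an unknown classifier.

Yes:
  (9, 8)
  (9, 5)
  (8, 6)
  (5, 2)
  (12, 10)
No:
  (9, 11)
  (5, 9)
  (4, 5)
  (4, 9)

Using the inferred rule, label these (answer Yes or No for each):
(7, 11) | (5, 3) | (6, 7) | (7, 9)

A rule that fits every label: first > second — true of each 'Yes' example, false of each 'No' one.
(7, 11): No (7 < 11). (5, 3): Yes (5 > 3). (6, 7): No (6 < 7). (7, 9): No (7 < 9).

No, Yes, No, No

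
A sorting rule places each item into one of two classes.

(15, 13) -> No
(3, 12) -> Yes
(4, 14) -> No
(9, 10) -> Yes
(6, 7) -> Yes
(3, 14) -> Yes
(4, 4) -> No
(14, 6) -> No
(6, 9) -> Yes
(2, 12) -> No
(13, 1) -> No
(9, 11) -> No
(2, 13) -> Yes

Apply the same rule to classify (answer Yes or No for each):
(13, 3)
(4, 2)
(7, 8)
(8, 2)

Rule: sum is odd. This holds for each 'Yes' example and fails for each 'No' one.
No: (13, 3), since 13+3 = 16.
No: (4, 2), since 4+2 = 6.
Yes: (7, 8), since 7+8 = 15.
No: (8, 2), since 8+2 = 10.

No, No, Yes, No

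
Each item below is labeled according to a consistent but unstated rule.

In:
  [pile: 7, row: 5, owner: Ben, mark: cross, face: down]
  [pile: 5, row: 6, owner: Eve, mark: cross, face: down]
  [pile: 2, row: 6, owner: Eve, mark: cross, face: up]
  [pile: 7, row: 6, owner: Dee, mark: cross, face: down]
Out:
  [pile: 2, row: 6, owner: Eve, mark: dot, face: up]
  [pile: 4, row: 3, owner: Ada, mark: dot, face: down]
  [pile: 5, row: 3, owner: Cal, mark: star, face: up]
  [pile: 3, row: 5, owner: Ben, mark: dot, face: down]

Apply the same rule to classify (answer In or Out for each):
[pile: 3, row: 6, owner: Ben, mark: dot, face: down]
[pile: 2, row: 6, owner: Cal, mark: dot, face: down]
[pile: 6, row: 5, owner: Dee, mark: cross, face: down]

The common property of the 'In' items is: mark is cross. No 'Out' item has it.

Out, Out, In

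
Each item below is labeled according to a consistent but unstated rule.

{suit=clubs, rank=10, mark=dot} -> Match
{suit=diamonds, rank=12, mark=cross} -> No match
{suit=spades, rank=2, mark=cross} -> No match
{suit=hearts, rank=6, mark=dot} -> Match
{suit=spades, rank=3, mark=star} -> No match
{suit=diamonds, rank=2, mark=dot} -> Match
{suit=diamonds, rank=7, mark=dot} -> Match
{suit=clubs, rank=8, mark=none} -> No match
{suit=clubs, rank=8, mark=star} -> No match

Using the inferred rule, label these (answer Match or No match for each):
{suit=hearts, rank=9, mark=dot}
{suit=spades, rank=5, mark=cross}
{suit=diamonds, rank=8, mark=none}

The classifier is using: mark is dot.

Match, No match, No match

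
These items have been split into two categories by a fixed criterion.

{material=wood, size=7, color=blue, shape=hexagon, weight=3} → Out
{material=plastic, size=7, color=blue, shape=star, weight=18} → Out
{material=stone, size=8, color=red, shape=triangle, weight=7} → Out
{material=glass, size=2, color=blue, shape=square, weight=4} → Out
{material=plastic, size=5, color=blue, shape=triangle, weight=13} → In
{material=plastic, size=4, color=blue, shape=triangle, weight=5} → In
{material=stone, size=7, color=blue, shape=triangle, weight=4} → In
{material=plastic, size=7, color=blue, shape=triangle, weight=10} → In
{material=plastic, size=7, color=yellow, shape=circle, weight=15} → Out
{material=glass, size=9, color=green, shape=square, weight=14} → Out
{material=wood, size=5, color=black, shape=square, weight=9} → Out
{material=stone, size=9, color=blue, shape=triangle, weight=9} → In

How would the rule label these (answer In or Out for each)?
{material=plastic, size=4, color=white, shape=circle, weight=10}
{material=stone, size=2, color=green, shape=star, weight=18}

Out, Out

The pattern is that an item is 'In' exactly when: shape is triangle AND color is blue.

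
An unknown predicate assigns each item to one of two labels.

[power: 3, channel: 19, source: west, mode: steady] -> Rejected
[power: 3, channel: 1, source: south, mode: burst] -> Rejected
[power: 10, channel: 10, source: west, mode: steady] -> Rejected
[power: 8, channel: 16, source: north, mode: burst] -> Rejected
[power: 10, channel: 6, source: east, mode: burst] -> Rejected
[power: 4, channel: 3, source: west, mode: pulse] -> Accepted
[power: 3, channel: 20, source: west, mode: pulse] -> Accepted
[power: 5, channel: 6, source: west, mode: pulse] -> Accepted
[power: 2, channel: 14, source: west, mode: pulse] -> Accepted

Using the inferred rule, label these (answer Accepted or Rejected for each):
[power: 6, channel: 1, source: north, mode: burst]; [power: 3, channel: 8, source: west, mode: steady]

Rejected, Rejected

Every 'Accepted' example satisfies: mode is pulse. None of the 'Rejected' examples do.
[power: 6, channel: 1, source: north, mode: burst]: mode is burst — lacks this property, so Rejected.
[power: 3, channel: 8, source: west, mode: steady]: mode is steady — lacks this property, so Rejected.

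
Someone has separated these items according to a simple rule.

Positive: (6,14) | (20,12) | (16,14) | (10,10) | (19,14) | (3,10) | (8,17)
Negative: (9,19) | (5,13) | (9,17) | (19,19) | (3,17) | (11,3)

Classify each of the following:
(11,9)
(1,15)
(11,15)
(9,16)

The pattern is that an item is 'Positive' exactly when: product is even.
(11,9): 11·9 = 99 — does not pass, so Negative.
(1,15): 1·15 = 15 — does not pass, so Negative.
(11,15): 11·15 = 165 — does not pass, so Negative.
(9,16): 9·16 = 144 — satisfies this, so Positive.

Negative, Negative, Negative, Positive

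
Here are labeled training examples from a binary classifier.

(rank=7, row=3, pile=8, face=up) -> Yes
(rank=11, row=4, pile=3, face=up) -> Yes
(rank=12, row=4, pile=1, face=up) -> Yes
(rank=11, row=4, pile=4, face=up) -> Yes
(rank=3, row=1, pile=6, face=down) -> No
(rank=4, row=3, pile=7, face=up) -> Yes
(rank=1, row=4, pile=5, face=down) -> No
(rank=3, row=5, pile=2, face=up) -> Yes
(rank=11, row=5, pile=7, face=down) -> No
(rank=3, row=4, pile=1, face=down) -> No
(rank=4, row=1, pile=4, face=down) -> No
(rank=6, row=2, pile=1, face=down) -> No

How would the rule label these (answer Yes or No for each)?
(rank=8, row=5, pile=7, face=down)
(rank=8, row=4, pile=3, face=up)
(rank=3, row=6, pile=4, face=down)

Checking candidate rules against both groups, what survives is: face is up.
No: (rank=8, row=5, pile=7, face=down), since face is down. Yes: (rank=8, row=4, pile=3, face=up), since face is up. No: (rank=3, row=6, pile=4, face=down), since face is down.

No, Yes, No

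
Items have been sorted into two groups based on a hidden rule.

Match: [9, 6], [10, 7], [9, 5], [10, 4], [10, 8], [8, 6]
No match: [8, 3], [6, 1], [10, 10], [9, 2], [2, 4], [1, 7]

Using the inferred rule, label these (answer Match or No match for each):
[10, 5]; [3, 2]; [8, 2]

Match, No match, No match

The simplest hypothesis consistent with all the labels is: first > second AND sum ≥ 14.
[10, 5] — 10 > 5, 10+5 = 15, hence Match.
[3, 2] — 3 > 2, 3+2 = 5, hence No match.
[8, 2] — 8 > 2, 8+2 = 10, hence No match.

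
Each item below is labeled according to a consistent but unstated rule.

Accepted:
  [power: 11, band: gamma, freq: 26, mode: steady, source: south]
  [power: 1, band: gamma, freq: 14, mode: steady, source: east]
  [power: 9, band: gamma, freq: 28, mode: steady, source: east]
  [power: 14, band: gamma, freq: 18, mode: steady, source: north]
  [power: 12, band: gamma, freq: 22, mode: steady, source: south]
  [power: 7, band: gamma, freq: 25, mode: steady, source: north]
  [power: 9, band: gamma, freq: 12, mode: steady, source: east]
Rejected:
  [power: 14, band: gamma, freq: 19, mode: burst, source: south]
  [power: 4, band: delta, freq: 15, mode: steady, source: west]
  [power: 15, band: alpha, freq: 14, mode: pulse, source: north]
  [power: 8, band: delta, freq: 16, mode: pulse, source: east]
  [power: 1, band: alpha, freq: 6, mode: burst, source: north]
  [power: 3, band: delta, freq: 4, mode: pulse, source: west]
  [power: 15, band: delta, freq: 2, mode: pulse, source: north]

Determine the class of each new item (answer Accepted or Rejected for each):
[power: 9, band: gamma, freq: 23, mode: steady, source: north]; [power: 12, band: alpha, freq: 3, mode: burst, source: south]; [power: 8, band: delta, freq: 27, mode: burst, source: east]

All 'Accepted' examples share one property — mode is steady AND band is gamma — and every 'Rejected' example lacks it.
[power: 9, band: gamma, freq: 23, mode: steady, source: north]: mode is steady, band is gamma — has this property, so Accepted.
[power: 12, band: alpha, freq: 3, mode: burst, source: south]: mode is burst, band is alpha — doesn't qualify, so Rejected.
[power: 8, band: delta, freq: 27, mode: burst, source: east]: mode is burst, band is delta — doesn't qualify, so Rejected.

Accepted, Rejected, Rejected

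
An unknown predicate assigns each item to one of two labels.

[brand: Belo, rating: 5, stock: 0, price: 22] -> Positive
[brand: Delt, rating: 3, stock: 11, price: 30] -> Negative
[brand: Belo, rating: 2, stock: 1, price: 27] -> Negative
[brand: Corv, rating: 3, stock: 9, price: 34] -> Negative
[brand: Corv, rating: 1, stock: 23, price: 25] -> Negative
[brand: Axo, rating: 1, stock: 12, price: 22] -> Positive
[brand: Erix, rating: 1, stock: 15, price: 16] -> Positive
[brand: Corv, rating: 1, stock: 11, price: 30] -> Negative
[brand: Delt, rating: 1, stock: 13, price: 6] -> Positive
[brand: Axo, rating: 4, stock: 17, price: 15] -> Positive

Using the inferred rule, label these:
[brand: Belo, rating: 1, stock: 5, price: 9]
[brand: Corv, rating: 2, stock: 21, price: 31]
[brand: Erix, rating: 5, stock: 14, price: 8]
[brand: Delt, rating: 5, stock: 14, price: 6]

Positive, Negative, Positive, Positive

One predicate separates the groups cleanly: price ≤ 22.
Positive: [brand: Belo, rating: 1, stock: 5, price: 9], since price = 9. Negative: [brand: Corv, rating: 2, stock: 21, price: 31], since price = 31. Positive: [brand: Erix, rating: 5, stock: 14, price: 8], since price = 8. Positive: [brand: Delt, rating: 5, stock: 14, price: 6], since price = 6.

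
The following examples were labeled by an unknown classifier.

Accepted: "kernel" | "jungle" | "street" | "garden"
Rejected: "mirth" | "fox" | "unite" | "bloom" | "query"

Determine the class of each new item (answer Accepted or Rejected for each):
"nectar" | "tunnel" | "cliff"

Accepted, Accepted, Rejected

The pattern is that an item is 'Accepted' exactly when: even length.
"nectar": length 6 — meets the rule, so Accepted. "tunnel": length 6 — meets the rule, so Accepted. "cliff": length 5 — lacks this property, so Rejected.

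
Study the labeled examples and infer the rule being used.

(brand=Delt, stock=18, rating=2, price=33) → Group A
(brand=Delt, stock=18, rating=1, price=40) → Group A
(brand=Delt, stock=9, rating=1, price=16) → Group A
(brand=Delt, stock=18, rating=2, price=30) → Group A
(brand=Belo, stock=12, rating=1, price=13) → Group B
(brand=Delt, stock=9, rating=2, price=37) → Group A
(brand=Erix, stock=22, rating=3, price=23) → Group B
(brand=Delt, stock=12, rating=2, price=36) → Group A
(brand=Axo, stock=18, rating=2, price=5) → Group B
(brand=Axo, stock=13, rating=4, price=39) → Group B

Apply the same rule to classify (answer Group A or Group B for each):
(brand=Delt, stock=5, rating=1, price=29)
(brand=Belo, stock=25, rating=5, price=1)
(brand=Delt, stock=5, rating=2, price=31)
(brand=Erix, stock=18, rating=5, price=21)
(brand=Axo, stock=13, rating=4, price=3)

The pattern is that an item is 'Group A' exactly when: brand is Delt.
(brand=Delt, stock=5, rating=1, price=29) — brand is Delt, hence Group A.
(brand=Belo, stock=25, rating=5, price=1) — brand is Belo, hence Group B.
(brand=Delt, stock=5, rating=2, price=31) — brand is Delt, hence Group A.
(brand=Erix, stock=18, rating=5, price=21) — brand is Erix, hence Group B.
(brand=Axo, stock=13, rating=4, price=3) — brand is Axo, hence Group B.

Group A, Group B, Group A, Group B, Group B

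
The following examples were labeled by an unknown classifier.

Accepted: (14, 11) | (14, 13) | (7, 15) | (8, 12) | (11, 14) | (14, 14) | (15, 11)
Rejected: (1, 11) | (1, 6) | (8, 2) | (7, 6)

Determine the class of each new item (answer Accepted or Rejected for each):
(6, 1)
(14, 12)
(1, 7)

Rejected, Accepted, Rejected

The classifier is using: sum ≥ 20.
(6, 1): 6+1 = 7 — does not satisfy this, so Rejected.
(14, 12): 14+12 = 26 — checks out, so Accepted.
(1, 7): 1+7 = 8 — does not satisfy this, so Rejected.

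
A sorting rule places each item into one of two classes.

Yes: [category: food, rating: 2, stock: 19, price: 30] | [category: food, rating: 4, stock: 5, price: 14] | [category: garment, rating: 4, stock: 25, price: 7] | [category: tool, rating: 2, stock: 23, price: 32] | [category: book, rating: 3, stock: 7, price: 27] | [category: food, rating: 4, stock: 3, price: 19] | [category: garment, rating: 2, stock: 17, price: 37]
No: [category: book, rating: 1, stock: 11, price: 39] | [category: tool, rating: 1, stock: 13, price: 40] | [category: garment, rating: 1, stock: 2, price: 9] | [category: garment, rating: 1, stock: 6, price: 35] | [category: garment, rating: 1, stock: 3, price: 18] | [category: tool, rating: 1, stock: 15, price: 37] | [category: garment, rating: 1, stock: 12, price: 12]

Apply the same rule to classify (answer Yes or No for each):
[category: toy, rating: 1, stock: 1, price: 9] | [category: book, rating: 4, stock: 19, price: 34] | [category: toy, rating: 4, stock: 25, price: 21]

No, Yes, Yes

The common property of the 'Yes' items is: rating ≥ 2. No 'No' item has it.
[category: toy, rating: 1, stock: 1, price: 9] → rating = 1 → No. [category: book, rating: 4, stock: 19, price: 34] → rating = 4 → Yes. [category: toy, rating: 4, stock: 25, price: 21] → rating = 4 → Yes.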